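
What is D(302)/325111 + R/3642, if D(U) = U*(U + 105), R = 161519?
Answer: 52959256397/1184054262 ≈ 44.727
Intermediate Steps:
D(U) = U*(105 + U)
D(302)/325111 + R/3642 = (302*(105 + 302))/325111 + 161519/3642 = (302*407)*(1/325111) + 161519*(1/3642) = 122914*(1/325111) + 161519/3642 = 122914/325111 + 161519/3642 = 52959256397/1184054262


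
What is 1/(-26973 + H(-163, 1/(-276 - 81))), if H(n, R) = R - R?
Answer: -1/26973 ≈ -3.7074e-5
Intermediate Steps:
H(n, R) = 0
1/(-26973 + H(-163, 1/(-276 - 81))) = 1/(-26973 + 0) = 1/(-26973) = -1/26973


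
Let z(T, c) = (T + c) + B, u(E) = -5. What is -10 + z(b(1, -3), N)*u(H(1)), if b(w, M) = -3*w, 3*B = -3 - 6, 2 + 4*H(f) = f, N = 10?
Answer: -30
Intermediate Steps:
H(f) = -½ + f/4
B = -3 (B = (-3 - 6)/3 = (⅓)*(-9) = -3)
z(T, c) = -3 + T + c (z(T, c) = (T + c) - 3 = -3 + T + c)
-10 + z(b(1, -3), N)*u(H(1)) = -10 + (-3 - 3*1 + 10)*(-5) = -10 + (-3 - 3 + 10)*(-5) = -10 + 4*(-5) = -10 - 20 = -30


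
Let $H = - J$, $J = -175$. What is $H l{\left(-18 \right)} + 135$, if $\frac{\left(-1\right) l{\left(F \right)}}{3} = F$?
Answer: $9585$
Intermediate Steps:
$l{\left(F \right)} = - 3 F$
$H = 175$ ($H = \left(-1\right) \left(-175\right) = 175$)
$H l{\left(-18 \right)} + 135 = 175 \left(\left(-3\right) \left(-18\right)\right) + 135 = 175 \cdot 54 + 135 = 9450 + 135 = 9585$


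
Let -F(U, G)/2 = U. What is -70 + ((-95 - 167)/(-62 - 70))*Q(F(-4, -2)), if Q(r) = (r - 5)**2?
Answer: -1147/22 ≈ -52.136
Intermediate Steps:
F(U, G) = -2*U
Q(r) = (-5 + r)**2
-70 + ((-95 - 167)/(-62 - 70))*Q(F(-4, -2)) = -70 + ((-95 - 167)/(-62 - 70))*(-5 - 2*(-4))**2 = -70 + (-262/(-132))*(-5 + 8)**2 = -70 - 262*(-1/132)*3**2 = -70 + (131/66)*9 = -70 + 393/22 = -1147/22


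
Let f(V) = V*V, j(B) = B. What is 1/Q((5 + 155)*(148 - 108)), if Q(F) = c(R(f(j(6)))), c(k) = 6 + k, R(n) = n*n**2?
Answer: 1/46662 ≈ 2.1431e-5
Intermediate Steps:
f(V) = V**2
R(n) = n**3
Q(F) = 46662 (Q(F) = 6 + (6**2)**3 = 6 + 36**3 = 6 + 46656 = 46662)
1/Q((5 + 155)*(148 - 108)) = 1/46662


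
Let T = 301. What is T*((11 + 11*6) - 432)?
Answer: -106855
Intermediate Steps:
T*((11 + 11*6) - 432) = 301*((11 + 11*6) - 432) = 301*((11 + 66) - 432) = 301*(77 - 432) = 301*(-355) = -106855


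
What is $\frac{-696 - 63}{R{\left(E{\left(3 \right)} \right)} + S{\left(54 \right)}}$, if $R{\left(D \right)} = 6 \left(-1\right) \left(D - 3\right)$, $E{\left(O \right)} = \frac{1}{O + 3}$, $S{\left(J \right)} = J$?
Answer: $- \frac{759}{71} \approx -10.69$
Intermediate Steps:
$E{\left(O \right)} = \frac{1}{3 + O}$
$R{\left(D \right)} = 18 - 6 D$ ($R{\left(D \right)} = - 6 \left(-3 + D\right) = 18 - 6 D$)
$\frac{-696 - 63}{R{\left(E{\left(3 \right)} \right)} + S{\left(54 \right)}} = \frac{-696 - 63}{\left(18 - \frac{6}{3 + 3}\right) + 54} = - \frac{759}{\left(18 - \frac{6}{6}\right) + 54} = - \frac{759}{\left(18 - 1\right) + 54} = - \frac{759}{17 + 54} = - \frac{759}{71}$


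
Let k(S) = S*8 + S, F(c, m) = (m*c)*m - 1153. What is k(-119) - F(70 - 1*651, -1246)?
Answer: 902011878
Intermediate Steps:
F(c, m) = -1153 + c*m² (F(c, m) = (c*m)*m - 1153 = c*m² - 1153 = -1153 + c*m²)
k(S) = 9*S (k(S) = 8*S + S = 9*S)
k(-119) - F(70 - 1*651, -1246) = 9*(-119) - (-1153 + (70 - 1*651)*(-1246)²) = -1071 - (-1153 + (70 - 651)*1552516) = -1071 - (-1153 - 581*1552516) = -1071 - (-1153 - 902011796) = -1071 - 1*(-902012949) = -1071 + 902012949 = 902011878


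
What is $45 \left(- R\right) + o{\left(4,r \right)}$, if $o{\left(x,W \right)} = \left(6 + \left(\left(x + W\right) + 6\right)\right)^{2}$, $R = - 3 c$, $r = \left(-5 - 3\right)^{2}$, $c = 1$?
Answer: $6535$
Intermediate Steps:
$r = 64$ ($r = \left(-8\right)^{2} = 64$)
$R = -3$ ($R = \left(-3\right) 1 = -3$)
$o{\left(x,W \right)} = \left(12 + W + x\right)^{2}$ ($o{\left(x,W \right)} = \left(6 + \left(\left(W + x\right) + 6\right)\right)^{2} = \left(6 + \left(6 + W + x\right)\right)^{2} = \left(12 + W + x\right)^{2}$)
$45 \left(- R\right) + o{\left(4,r \right)} = 45 \left(\left(-1\right) \left(-3\right)\right) + \left(12 + 64 + 4\right)^{2} = 45 \cdot 3 + 80^{2} = 135 + 6400 = 6535$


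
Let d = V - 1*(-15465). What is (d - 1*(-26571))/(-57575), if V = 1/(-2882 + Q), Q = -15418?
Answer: -769258799/1053622500 ≈ -0.73011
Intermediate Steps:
V = -1/18300 (V = 1/(-2882 - 15418) = 1/(-18300) = -1/18300 ≈ -5.4645e-5)
d = 283009499/18300 (d = -1/18300 - 1*(-15465) = -1/18300 + 15465 = 283009499/18300 ≈ 15465.)
(d - 1*(-26571))/(-57575) = (283009499/18300 - 1*(-26571))/(-57575) = (283009499/18300 + 26571)*(-1/57575) = (769258799/18300)*(-1/57575) = -769258799/1053622500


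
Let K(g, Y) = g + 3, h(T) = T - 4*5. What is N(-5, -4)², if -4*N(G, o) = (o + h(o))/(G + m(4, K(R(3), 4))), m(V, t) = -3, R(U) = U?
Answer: 49/64 ≈ 0.76563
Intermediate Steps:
h(T) = -20 + T (h(T) = T - 20 = -20 + T)
K(g, Y) = 3 + g
N(G, o) = -(-20 + 2*o)/(4*(-3 + G)) (N(G, o) = -(o + (-20 + o))/(4*(G - 3)) = -(-20 + 2*o)/(4*(-3 + G)))
N(-5, -4)² = ((10 - 1*(-4))/(2*(-3 - 5)))² = ((½)*(10 + 4)/(-8))² = ((½)*(-⅛)*14)² = (-7/8)² = 49/64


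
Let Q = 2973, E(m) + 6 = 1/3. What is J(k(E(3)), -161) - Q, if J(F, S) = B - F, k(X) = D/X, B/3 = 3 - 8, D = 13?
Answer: -50757/17 ≈ -2985.7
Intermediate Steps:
E(m) = -17/3 (E(m) = -6 + 1/3 = -6 + ⅓ = -17/3)
B = -15 (B = 3*(3 - 8) = 3*(-5) = -15)
k(X) = 13/X
J(F, S) = -15 - F
J(k(E(3)), -161) - Q = (-15 - 13/(-17/3)) - 1*2973 = (-15 - 13*(-3)/17) - 2973 = (-15 - 1*(-39/17)) - 2973 = (-15 + 39/17) - 2973 = -216/17 - 2973 = -50757/17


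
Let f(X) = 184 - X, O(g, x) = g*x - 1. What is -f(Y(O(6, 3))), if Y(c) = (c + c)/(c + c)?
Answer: -183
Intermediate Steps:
O(g, x) = -1 + g*x
Y(c) = 1 (Y(c) = (2*c)/((2*c)) = (2*c)*(1/(2*c)) = 1)
-f(Y(O(6, 3))) = -(184 - 1*1) = -(184 - 1) = -1*183 = -183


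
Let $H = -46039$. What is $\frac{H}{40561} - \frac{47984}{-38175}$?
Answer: $\frac{188740199}{1548416175} \approx 0.12189$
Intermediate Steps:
$\frac{H}{40561} - \frac{47984}{-38175} = - \frac{46039}{40561} - \frac{47984}{-38175} = \left(-46039\right) \frac{1}{40561} - - \frac{47984}{38175} = - \frac{46039}{40561} + \frac{47984}{38175} = \frac{188740199}{1548416175}$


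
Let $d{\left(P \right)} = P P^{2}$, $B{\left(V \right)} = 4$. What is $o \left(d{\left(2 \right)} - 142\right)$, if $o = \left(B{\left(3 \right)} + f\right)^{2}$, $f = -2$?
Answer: $-536$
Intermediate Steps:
$o = 4$ ($o = \left(4 - 2\right)^{2} = 2^{2} = 4$)
$d{\left(P \right)} = P^{3}$
$o \left(d{\left(2 \right)} - 142\right) = 4 \left(2^{3} - 142\right) = 4 \left(8 - 142\right) = 4 \left(-134\right) = -536$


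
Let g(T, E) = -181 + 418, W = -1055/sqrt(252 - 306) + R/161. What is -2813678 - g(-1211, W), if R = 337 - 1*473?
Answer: -2813915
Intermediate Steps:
R = -136 (R = 337 - 473 = -136)
W = -136/161 + 1055*I*sqrt(6)/18 (W = -1055/sqrt(252 - 306) - 136/161 = -1055*(-I*sqrt(6)/18) - 136*1/161 = -1055*(-I*sqrt(6)/18) - 136/161 = -(-1055)*I*sqrt(6)/18 - 136/161 = 1055*I*sqrt(6)/18 - 136/161 = -136/161 + 1055*I*sqrt(6)/18 ≈ -0.84472 + 143.57*I)
g(T, E) = 237
-2813678 - g(-1211, W) = -2813678 - 1*237 = -2813678 - 237 = -2813915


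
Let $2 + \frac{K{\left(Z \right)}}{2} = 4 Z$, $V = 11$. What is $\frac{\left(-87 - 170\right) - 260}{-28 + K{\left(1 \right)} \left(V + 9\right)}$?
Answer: $- \frac{517}{52} \approx -9.9423$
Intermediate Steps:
$K{\left(Z \right)} = -4 + 8 Z$ ($K{\left(Z \right)} = -4 + 2 \cdot 4 Z = -4 + 8 Z$)
$\frac{\left(-87 - 170\right) - 260}{-28 + K{\left(1 \right)} \left(V + 9\right)} = \frac{\left(-87 - 170\right) - 260}{-28 + \left(-4 + 8 \cdot 1\right) \left(11 + 9\right)} = \frac{\left(-87 - 170\right) - 260}{-28 + \left(-4 + 8\right) 20} = \frac{-257 - 260}{-28 + 4 \cdot 20} = - \frac{517}{-28 + 80} = - \frac{517}{52}$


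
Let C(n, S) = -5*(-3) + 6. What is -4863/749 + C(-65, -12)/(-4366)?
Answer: -21247587/3270134 ≈ -6.4975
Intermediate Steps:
C(n, S) = 21 (C(n, S) = 15 + 6 = 21)
-4863/749 + C(-65, -12)/(-4366) = -4863/749 + 21/(-4366) = -4863*1/749 + 21*(-1/4366) = -4863/749 - 21/4366 = -21247587/3270134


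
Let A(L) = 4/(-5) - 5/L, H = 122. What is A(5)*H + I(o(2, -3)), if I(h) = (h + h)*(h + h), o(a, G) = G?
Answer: -918/5 ≈ -183.60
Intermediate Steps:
I(h) = 4*h² (I(h) = (2*h)*(2*h) = 4*h²)
A(L) = -⅘ - 5/L (A(L) = 4*(-⅕) - 5/L = -⅘ - 5/L)
A(5)*H + I(o(2, -3)) = (-⅘ - 5/5)*122 + 4*(-3)² = (-⅘ - 5*⅕)*122 + 4*9 = (-⅘ - 1)*122 + 36 = -9/5*122 + 36 = -1098/5 + 36 = -918/5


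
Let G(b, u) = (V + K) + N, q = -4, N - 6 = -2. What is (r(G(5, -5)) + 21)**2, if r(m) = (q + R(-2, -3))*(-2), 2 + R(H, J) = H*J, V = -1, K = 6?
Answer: 441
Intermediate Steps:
N = 4 (N = 6 - 2 = 4)
G(b, u) = 9 (G(b, u) = (-1 + 6) + 4 = 5 + 4 = 9)
R(H, J) = -2 + H*J
r(m) = 0 (r(m) = (-4 + (-2 - 2*(-3)))*(-2) = (-4 + (-2 + 6))*(-2) = (-4 + 4)*(-2) = 0*(-2) = 0)
(r(G(5, -5)) + 21)**2 = (0 + 21)**2 = 21**2 = 441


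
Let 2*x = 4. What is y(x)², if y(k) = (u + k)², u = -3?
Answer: 1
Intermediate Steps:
x = 2 (x = (½)*4 = 2)
y(k) = (-3 + k)²
y(x)² = ((-3 + 2)²)² = ((-1)²)² = 1² = 1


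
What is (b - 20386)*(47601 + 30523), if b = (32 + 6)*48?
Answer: -1450137688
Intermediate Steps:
b = 1824 (b = 38*48 = 1824)
(b - 20386)*(47601 + 30523) = (1824 - 20386)*(47601 + 30523) = -18562*78124 = -1450137688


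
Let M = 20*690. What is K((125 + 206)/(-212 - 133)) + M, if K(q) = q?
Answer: 4760669/345 ≈ 13799.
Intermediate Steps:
M = 13800
K((125 + 206)/(-212 - 133)) + M = (125 + 206)/(-212 - 133) + 13800 = 331/(-345) + 13800 = 331*(-1/345) + 13800 = -331/345 + 13800 = 4760669/345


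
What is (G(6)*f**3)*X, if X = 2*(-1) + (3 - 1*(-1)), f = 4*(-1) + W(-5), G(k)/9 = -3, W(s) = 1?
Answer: 1458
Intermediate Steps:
G(k) = -27 (G(k) = 9*(-3) = -27)
f = -3 (f = 4*(-1) + 1 = -4 + 1 = -3)
X = 2 (X = -2 + (3 + 1) = -2 + 4 = 2)
(G(6)*f**3)*X = -27*(-3)**3*2 = -27*(-27)*2 = 729*2 = 1458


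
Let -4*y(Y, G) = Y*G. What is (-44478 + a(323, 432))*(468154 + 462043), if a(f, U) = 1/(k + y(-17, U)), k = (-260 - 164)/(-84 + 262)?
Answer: -6751791844286339/163192 ≈ -4.1373e+10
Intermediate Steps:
k = -212/89 (k = -424/178 = -424*1/178 = -212/89 ≈ -2.3820)
y(Y, G) = -G*Y/4 (y(Y, G) = -Y*G/4 = -G*Y/4)
a(f, U) = 1/(-212/89 + 17*U/4) (a(f, U) = 1/(-212/89 - ¼*U*(-17)) = 1/(-212/89 + 17*U/4))
(-44478 + a(323, 432))*(468154 + 462043) = (-44478 + 356/(-848 + 1513*432))*(468154 + 462043) = (-44478 + 356/(-848 + 653616))*930197 = (-44478 + 356/652768)*930197 = (-44478 + 356*(1/652768))*930197 = (-44478 + 89/163192)*930197 = -7258453687/163192*930197 = -6751791844286339/163192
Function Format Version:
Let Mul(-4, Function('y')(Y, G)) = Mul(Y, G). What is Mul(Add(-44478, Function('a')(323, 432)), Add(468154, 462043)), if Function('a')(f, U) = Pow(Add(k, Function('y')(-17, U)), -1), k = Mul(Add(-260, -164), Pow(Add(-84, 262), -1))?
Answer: Rational(-6751791844286339, 163192) ≈ -4.1373e+10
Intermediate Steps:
k = Rational(-212, 89) (k = Mul(-424, Pow(178, -1)) = Mul(-424, Rational(1, 178)) = Rational(-212, 89) ≈ -2.3820)
Function('y')(Y, G) = Mul(Rational(-1, 4), G, Y) (Function('y')(Y, G) = Mul(Rational(-1, 4), Mul(Y, G)) = Mul(Rational(-1, 4), Mul(G, Y)) = Mul(Rational(-1, 4), G, Y))
Function('a')(f, U) = Pow(Add(Rational(-212, 89), Mul(Rational(17, 4), U)), -1) (Function('a')(f, U) = Pow(Add(Rational(-212, 89), Mul(Rational(-1, 4), U, -17)), -1) = Pow(Add(Rational(-212, 89), Mul(Rational(17, 4), U)), -1))
Mul(Add(-44478, Function('a')(323, 432)), Add(468154, 462043)) = Mul(Add(-44478, Mul(356, Pow(Add(-848, Mul(1513, 432)), -1))), Add(468154, 462043)) = Mul(Add(-44478, Mul(356, Pow(Add(-848, 653616), -1))), 930197) = Mul(Add(-44478, Mul(356, Pow(652768, -1))), 930197) = Mul(Add(-44478, Mul(356, Rational(1, 652768))), 930197) = Mul(Add(-44478, Rational(89, 163192)), 930197) = Mul(Rational(-7258453687, 163192), 930197) = Rational(-6751791844286339, 163192)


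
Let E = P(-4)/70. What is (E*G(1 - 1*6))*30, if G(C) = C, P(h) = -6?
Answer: 90/7 ≈ 12.857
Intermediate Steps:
E = -3/35 (E = -6/70 = -6*1/70 = -3/35 ≈ -0.085714)
(E*G(1 - 1*6))*30 = -3*(1 - 1*6)/35*30 = -3*(1 - 6)/35*30 = -3/35*(-5)*30 = (3/7)*30 = 90/7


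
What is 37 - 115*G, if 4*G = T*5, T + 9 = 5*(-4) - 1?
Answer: 8699/2 ≈ 4349.5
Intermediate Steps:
T = -30 (T = -9 + (5*(-4) - 1) = -9 + (-20 - 1) = -9 - 21 = -30)
G = -75/2 (G = (-30*5)/4 = (¼)*(-150) = -75/2 ≈ -37.500)
37 - 115*G = 37 - 115*(-75/2) = 37 + 8625/2 = 8699/2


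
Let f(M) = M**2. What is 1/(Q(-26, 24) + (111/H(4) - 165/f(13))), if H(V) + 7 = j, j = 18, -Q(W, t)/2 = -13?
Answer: 1859/65278 ≈ 0.028478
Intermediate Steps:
Q(W, t) = 26 (Q(W, t) = -2*(-13) = 26)
H(V) = 11 (H(V) = -7 + 18 = 11)
1/(Q(-26, 24) + (111/H(4) - 165/f(13))) = 1/(26 + (111/11 - 165/(13**2))) = 1/(26 + (111*(1/11) - 165/169)) = 1/(26 + (111/11 - 165*1/169)) = 1/(26 + (111/11 - 165/169)) = 1/(26 + 16944/1859) = 1/(65278/1859) = 1859/65278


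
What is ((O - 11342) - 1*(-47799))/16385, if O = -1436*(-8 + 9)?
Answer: 35021/16385 ≈ 2.1374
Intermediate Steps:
O = -1436 (O = -1436*1 = -1436)
((O - 11342) - 1*(-47799))/16385 = ((-1436 - 11342) - 1*(-47799))/16385 = (-12778 + 47799)*(1/16385) = 35021*(1/16385) = 35021/16385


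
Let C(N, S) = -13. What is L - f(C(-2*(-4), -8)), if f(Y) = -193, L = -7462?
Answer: -7269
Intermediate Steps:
L - f(C(-2*(-4), -8)) = -7462 - 1*(-193) = -7462 + 193 = -7269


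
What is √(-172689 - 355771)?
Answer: 2*I*√132115 ≈ 726.95*I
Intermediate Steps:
√(-172689 - 355771) = √(-528460) = 2*I*√132115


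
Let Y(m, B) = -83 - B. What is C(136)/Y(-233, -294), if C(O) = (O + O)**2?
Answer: 73984/211 ≈ 350.64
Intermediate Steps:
C(O) = 4*O**2 (C(O) = (2*O)**2 = 4*O**2)
C(136)/Y(-233, -294) = (4*136**2)/(-83 - 1*(-294)) = (4*18496)/(-83 + 294) = 73984/211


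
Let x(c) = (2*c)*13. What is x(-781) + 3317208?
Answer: 3296902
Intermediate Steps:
x(c) = 26*c
x(-781) + 3317208 = 26*(-781) + 3317208 = -20306 + 3317208 = 3296902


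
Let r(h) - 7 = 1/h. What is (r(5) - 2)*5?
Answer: 26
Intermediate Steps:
r(h) = 7 + 1/h
(r(5) - 2)*5 = ((7 + 1/5) - 2)*5 = ((7 + ⅕) - 2)*5 = (36/5 - 2)*5 = (26/5)*5 = 26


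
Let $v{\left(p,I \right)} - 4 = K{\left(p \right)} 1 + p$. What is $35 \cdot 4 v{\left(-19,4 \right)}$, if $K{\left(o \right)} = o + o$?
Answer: $-7420$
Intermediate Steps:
$K{\left(o \right)} = 2 o$
$v{\left(p,I \right)} = 4 + 3 p$ ($v{\left(p,I \right)} = 4 + \left(2 p 1 + p\right) = 4 + \left(2 p + p\right) = 4 + 3 p$)
$35 \cdot 4 v{\left(-19,4 \right)} = 35 \cdot 4 \left(4 + 3 \left(-19\right)\right) = 140 \left(4 - 57\right) = 140 \left(-53\right) = -7420$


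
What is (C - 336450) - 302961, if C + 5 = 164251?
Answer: -475165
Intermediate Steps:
C = 164246 (C = -5 + 164251 = 164246)
(C - 336450) - 302961 = (164246 - 336450) - 302961 = -172204 - 302961 = -475165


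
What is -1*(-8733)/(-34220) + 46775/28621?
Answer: 1350693307/979410620 ≈ 1.3791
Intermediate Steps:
-1*(-8733)/(-34220) + 46775/28621 = 8733*(-1/34220) + 46775*(1/28621) = -8733/34220 + 46775/28621 = 1350693307/979410620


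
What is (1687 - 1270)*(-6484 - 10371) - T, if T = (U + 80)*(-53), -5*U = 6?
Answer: -35121793/5 ≈ -7.0244e+6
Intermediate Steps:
U = -6/5 (U = -⅕*6 = -6/5 ≈ -1.2000)
T = -20882/5 (T = (-6/5 + 80)*(-53) = (394/5)*(-53) = -20882/5 ≈ -4176.4)
(1687 - 1270)*(-6484 - 10371) - T = (1687 - 1270)*(-6484 - 10371) - 1*(-20882/5) = 417*(-16855) + 20882/5 = -7028535 + 20882/5 = -35121793/5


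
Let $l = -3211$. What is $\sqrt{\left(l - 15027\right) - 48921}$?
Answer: $i \sqrt{67159} \approx 259.15 i$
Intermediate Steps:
$\sqrt{\left(l - 15027\right) - 48921} = \sqrt{\left(-3211 - 15027\right) - 48921} = \sqrt{-18238 - 48921} = \sqrt{-67159} = i \sqrt{67159}$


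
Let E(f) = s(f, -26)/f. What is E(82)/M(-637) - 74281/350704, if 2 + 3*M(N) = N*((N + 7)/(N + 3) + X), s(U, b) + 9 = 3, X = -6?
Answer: -3077844741997/14526750616240 ≈ -0.21187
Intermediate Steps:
s(U, b) = -6 (s(U, b) = -9 + 3 = -6)
M(N) = -2/3 + N*(-6 + (7 + N)/(3 + N))/3 (M(N) = -2/3 + (N*((N + 7)/(N + 3) - 6))/3 = -2/3 + (N*((7 + N)/(3 + N) - 6))/3 = -2/3 + (N*(-6 + (7 + N)/(3 + N)))/3 = -2/3 + N*(-6 + (7 + N)/(3 + N))/3)
E(f) = -6/f
E(82)/M(-637) - 74281/350704 = (-6/82)/(((-6 - 13*(-637) - 5*(-637)**2)/(3*(3 - 637)))) - 74281/350704 = (-6*1/82)/(((1/3)*(-6 + 8281 - 5*405769)/(-634))) - 74281*1/350704 = -3*(-1902/(-6 + 8281 - 2028845))/41 - 74281/350704 = -3/(41*((1/3)*(-1/634)*(-2020570))) - 74281/350704 = -3/(41*1010285/951) - 74281/350704 = -3/41*951/1010285 - 74281/350704 = -2853/41421685 - 74281/350704 = -3077844741997/14526750616240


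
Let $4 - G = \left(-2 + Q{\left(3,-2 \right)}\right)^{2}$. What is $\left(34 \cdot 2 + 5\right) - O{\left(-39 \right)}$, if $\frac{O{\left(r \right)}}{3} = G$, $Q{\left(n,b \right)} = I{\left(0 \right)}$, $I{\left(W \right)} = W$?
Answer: $73$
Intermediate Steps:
$Q{\left(n,b \right)} = 0$
$G = 0$ ($G = 4 - \left(-2 + 0\right)^{2} = 4 - \left(-2\right)^{2} = 4 - 4 = 0$)
$O{\left(r \right)} = 0$ ($O{\left(r \right)} = 3 \cdot 0 = 0$)
$\left(34 \cdot 2 + 5\right) - O{\left(-39 \right)} = \left(34 \cdot 2 + 5\right) - 0 = \left(68 + 5\right) + 0 = 73 + 0 = 73$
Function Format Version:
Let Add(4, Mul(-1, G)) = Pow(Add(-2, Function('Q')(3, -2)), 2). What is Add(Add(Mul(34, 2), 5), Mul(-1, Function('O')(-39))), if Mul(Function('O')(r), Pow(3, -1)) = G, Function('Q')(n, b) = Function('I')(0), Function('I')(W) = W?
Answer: 73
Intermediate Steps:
Function('Q')(n, b) = 0
G = 0 (G = Add(4, Mul(-1, Pow(Add(-2, 0), 2))) = Add(4, Mul(-1, Pow(-2, 2))) = Add(4, Mul(-1, 4)) = Add(4, -4) = 0)
Function('O')(r) = 0 (Function('O')(r) = Mul(3, 0) = 0)
Add(Add(Mul(34, 2), 5), Mul(-1, Function('O')(-39))) = Add(Add(Mul(34, 2), 5), Mul(-1, 0)) = Add(Add(68, 5), 0) = Add(73, 0) = 73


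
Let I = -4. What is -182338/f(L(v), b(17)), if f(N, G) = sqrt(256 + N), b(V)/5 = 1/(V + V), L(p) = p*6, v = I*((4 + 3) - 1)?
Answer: -91169*sqrt(7)/14 ≈ -17229.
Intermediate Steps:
v = -24 (v = -4*((4 + 3) - 1) = -4*(7 - 1) = -4*6 = -24)
L(p) = 6*p
b(V) = 5/(2*V) (b(V) = 5/(V + V) = 5/((2*V)) = 5*(1/(2*V)) = 5/(2*V))
-182338/f(L(v), b(17)) = -182338/sqrt(256 + 6*(-24)) = -182338/sqrt(256 - 144) = -182338*sqrt(7)/28 = -91169*sqrt(7)/14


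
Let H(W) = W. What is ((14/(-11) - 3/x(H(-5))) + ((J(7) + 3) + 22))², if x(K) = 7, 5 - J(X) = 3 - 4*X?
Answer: 16842816/5929 ≈ 2840.8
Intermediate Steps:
J(X) = 2 + 4*X (J(X) = 5 - (3 - 4*X) = 5 + (-3 + 4*X) = 2 + 4*X)
((14/(-11) - 3/x(H(-5))) + ((J(7) + 3) + 22))² = ((14/(-11) - 3/7) + (((2 + 4*7) + 3) + 22))² = ((14*(-1/11) - 3*⅐) + (((2 + 28) + 3) + 22))² = ((-14/11 - 3/7) + ((30 + 3) + 22))² = (-131/77 + (33 + 22))² = (-131/77 + 55)² = (4104/77)² = 16842816/5929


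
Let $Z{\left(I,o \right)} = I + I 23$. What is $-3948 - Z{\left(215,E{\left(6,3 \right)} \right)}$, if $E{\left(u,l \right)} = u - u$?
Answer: $-9108$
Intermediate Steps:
$E{\left(u,l \right)} = 0$
$Z{\left(I,o \right)} = 24 I$ ($Z{\left(I,o \right)} = I + 23 I = 24 I$)
$-3948 - Z{\left(215,E{\left(6,3 \right)} \right)} = -3948 - 24 \cdot 215 = -3948 - 5160 = -9108$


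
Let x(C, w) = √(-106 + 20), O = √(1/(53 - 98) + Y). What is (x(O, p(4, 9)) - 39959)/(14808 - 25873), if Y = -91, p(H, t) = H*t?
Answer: 39959/11065 - I*√86/11065 ≈ 3.6113 - 0.0008381*I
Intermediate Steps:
O = 64*I*√5/15 (O = √(1/(53 - 98) - 91) = √(1/(-45) - 91) = √(-1/45 - 91) = √(-4096/45) = 64*I*√5/15 ≈ 9.5406*I)
x(C, w) = I*√86 (x(C, w) = √(-86) = I*√86)
(x(O, p(4, 9)) - 39959)/(14808 - 25873) = (I*√86 - 39959)/(14808 - 25873) = (-39959 + I*√86)/(-11065) = (-39959 + I*√86)*(-1/11065) = 39959/11065 - I*√86/11065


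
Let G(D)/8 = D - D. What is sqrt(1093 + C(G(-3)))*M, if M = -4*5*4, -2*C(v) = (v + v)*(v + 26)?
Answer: -80*sqrt(1093) ≈ -2644.8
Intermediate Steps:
G(D) = 0 (G(D) = 8*(D - D) = 8*0 = 0)
C(v) = -v*(26 + v) (C(v) = -(v + v)*(v + 26)/2 = -2*v*(26 + v)/2 = -v*(26 + v))
M = -80 (M = -20*4 = -80)
sqrt(1093 + C(G(-3)))*M = sqrt(1093 - 1*0*(26 + 0))*(-80) = sqrt(1093 - 1*0*26)*(-80) = sqrt(1093 + 0)*(-80) = sqrt(1093)*(-80) = -80*sqrt(1093)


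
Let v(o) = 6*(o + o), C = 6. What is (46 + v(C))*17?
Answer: 2006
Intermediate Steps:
v(o) = 12*o (v(o) = 6*(2*o) = 12*o)
(46 + v(C))*17 = (46 + 12*6)*17 = (46 + 72)*17 = 118*17 = 2006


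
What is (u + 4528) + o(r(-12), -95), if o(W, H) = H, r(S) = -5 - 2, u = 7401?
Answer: 11834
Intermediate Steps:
r(S) = -7
(u + 4528) + o(r(-12), -95) = (7401 + 4528) - 95 = 11929 - 95 = 11834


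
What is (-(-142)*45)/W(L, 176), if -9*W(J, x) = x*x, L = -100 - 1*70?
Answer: -28755/15488 ≈ -1.8566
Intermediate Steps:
L = -170 (L = -100 - 70 = -170)
W(J, x) = -x²/9 (W(J, x) = -x*x/9 = -x²/9)
(-(-142)*45)/W(L, 176) = (-(-142)*45)/((-⅑*176²)) = (-142*(-45))/((-⅑*30976)) = 6390/(-30976/9) = 6390*(-9/30976) = -28755/15488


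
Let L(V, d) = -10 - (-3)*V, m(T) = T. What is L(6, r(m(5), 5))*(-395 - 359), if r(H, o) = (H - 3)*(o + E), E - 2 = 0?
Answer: -6032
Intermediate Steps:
E = 2 (E = 2 + 0 = 2)
r(H, o) = (-3 + H)*(2 + o) (r(H, o) = (H - 3)*(o + 2) = (-3 + H)*(2 + o))
L(V, d) = -10 + 3*V
L(6, r(m(5), 5))*(-395 - 359) = (-10 + 3*6)*(-395 - 359) = (-10 + 18)*(-754) = 8*(-754) = -6032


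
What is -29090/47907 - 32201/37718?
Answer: -2639869927/1806956226 ≈ -1.4609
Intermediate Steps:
-29090/47907 - 32201/37718 = -2639869927/1806956226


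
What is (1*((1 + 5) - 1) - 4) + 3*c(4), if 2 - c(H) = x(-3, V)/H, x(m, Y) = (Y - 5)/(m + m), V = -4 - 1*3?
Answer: 11/2 ≈ 5.5000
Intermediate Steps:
V = -7 (V = -4 - 3 = -7)
x(m, Y) = (-5 + Y)/(2*m) (x(m, Y) = (-5 + Y)/((2*m)) = (-5 + Y)*(1/(2*m)) = (-5 + Y)/(2*m))
c(H) = 2 - 2/H (c(H) = 2 - (½)*(-5 - 7)/(-3)/H = 2 - (½)*(-⅓)*(-12)/H = 2 - 2/H)
(1*((1 + 5) - 1) - 4) + 3*c(4) = (1*((1 + 5) - 1) - 4) + 3*(2 - 2/4) = (1*(6 - 1) - 4) + 3*(2 - 2*¼) = (1*5 - 4) + 3*(2 - ½) = (5 - 4) + 3*(3/2) = 1 + 9/2 = 11/2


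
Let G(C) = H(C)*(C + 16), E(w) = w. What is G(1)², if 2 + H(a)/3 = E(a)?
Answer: 2601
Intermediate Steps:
H(a) = -6 + 3*a
G(C) = (-6 + 3*C)*(16 + C) (G(C) = (-6 + 3*C)*(C + 16) = (-6 + 3*C)*(16 + C))
G(1)² = (3*(-2 + 1)*(16 + 1))² = (3*(-1)*17)² = (-51)² = 2601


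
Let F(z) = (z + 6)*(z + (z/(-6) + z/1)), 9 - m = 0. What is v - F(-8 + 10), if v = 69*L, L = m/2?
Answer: 1687/6 ≈ 281.17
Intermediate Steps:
m = 9 (m = 9 - 1*0 = 9 + 0 = 9)
L = 9/2 ≈ 4.5000
F(z) = 11*z*(6 + z)/6 (F(z) = (6 + z)*(z + (z*(-⅙) + z*1)) = (6 + z)*(z + (-z/6 + z)) = (6 + z)*(z + 5*z/6) = (6 + z)*(11*z/6) = 11*z*(6 + z)/6)
v = 621/2 (v = 69*(9/2) = 621/2 ≈ 310.50)
v - F(-8 + 10) = 621/2 - 11*(-8 + 10)*(6 + (-8 + 10))/6 = 621/2 - 11*2*(6 + 2)/6 = 621/2 - 11*2*8/6 = 621/2 - 1*88/3 = 621/2 - 88/3 = 1687/6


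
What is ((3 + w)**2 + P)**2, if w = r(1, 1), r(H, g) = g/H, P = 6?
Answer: 484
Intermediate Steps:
w = 1 (w = 1/1 = 1*1 = 1)
((3 + w)**2 + P)**2 = ((3 + 1)**2 + 6)**2 = (4**2 + 6)**2 = (16 + 6)**2 = 22**2 = 484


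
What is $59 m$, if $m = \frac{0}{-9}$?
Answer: $0$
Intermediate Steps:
$m = 0$ ($m = 0 \left(- \frac{1}{9}\right) = 0$)
$59 m = 59 \cdot 0 = 0$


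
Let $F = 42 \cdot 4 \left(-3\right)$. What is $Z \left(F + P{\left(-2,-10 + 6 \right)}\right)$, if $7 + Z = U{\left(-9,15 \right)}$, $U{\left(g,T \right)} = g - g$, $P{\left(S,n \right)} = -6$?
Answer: $3570$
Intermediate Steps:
$U{\left(g,T \right)} = 0$
$Z = -7$ ($Z = -7 + 0 = -7$)
$F = -504$ ($F = 42 \left(-12\right) = -504$)
$Z \left(F + P{\left(-2,-10 + 6 \right)}\right) = - 7 \left(-504 - 6\right) = \left(-7\right) \left(-510\right) = 3570$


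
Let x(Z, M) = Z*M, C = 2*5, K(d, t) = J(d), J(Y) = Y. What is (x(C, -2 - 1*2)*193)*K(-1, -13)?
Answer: 7720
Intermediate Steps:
K(d, t) = d
C = 10
x(Z, M) = M*Z
(x(C, -2 - 1*2)*193)*K(-1, -13) = (((-2 - 1*2)*10)*193)*(-1) = (((-2 - 2)*10)*193)*(-1) = (-4*10*193)*(-1) = -40*193*(-1) = -7720*(-1) = 7720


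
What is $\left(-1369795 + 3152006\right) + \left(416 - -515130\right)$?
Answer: $2297757$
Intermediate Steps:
$\left(-1369795 + 3152006\right) + \left(416 - -515130\right) = 1782211 + \left(416 + 515130\right) = 1782211 + 515546 = 2297757$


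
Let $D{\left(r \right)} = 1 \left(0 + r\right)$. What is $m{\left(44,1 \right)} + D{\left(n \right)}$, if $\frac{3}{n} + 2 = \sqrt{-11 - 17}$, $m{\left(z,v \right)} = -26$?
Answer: $- \frac{419}{16} - \frac{3 i \sqrt{7}}{16} \approx -26.188 - 0.49608 i$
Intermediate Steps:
$n = \frac{3}{-2 + 2 i \sqrt{7}}$ ($n = \frac{3}{-2 + \sqrt{-11 - 17}} = \frac{3}{-2 + \sqrt{-28}} = \frac{3}{-2 + 2 i \sqrt{7}} \approx -0.1875 - 0.49608 i$)
$D{\left(r \right)} = r$ ($D{\left(r \right)} = 1 r = r$)
$m{\left(44,1 \right)} + D{\left(n \right)} = -26 - \left(\frac{3}{16} + \frac{3 i \sqrt{7}}{16}\right) = - \frac{419}{16} - \frac{3 i \sqrt{7}}{16}$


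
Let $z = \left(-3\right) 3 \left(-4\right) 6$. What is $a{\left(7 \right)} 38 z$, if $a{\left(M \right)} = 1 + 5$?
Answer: $49248$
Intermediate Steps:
$a{\left(M \right)} = 6$
$z = 216$ ($z = \left(-9\right) \left(-4\right) 6 = 36 \cdot 6 = 216$)
$a{\left(7 \right)} 38 z = 6 \cdot 38 \cdot 216 = 228 \cdot 216 = 49248$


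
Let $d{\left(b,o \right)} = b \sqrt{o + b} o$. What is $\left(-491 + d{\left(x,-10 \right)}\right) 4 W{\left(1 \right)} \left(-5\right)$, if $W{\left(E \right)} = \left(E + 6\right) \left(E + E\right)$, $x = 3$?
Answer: $137480 + 8400 i \sqrt{7} \approx 1.3748 \cdot 10^{5} + 22224.0 i$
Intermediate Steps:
$W{\left(E \right)} = 2 E \left(6 + E\right)$ ($W{\left(E \right)} = \left(6 + E\right) 2 E = 2 E \left(6 + E\right)$)
$d{\left(b,o \right)} = b o \sqrt{b + o}$ ($d{\left(b,o \right)} = b \sqrt{b + o} o = b o \sqrt{b + o}$)
$\left(-491 + d{\left(x,-10 \right)}\right) 4 W{\left(1 \right)} \left(-5\right) = \left(-491 + 3 \left(-10\right) \sqrt{3 - 10}\right) 4 \cdot 2 \cdot 1 \left(6 + 1\right) \left(-5\right) = \left(-491 + 3 \left(-10\right) \sqrt{-7}\right) 4 \cdot 2 \cdot 1 \cdot 7 \left(-5\right) = \left(-491 + 3 \left(-10\right) i \sqrt{7}\right) 4 \cdot 14 \left(-5\right) = \left(-491 - 30 i \sqrt{7}\right) 56 \left(-5\right) = \left(-491 - 30 i \sqrt{7}\right) \left(-280\right) = 137480 + 8400 i \sqrt{7}$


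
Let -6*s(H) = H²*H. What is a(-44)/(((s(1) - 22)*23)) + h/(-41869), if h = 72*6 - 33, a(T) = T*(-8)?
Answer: -89647869/128077271 ≈ -0.69995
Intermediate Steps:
s(H) = -H³/6 (s(H) = -H²*H/6 = -H³/6)
a(T) = -8*T
h = 399 (h = 432 - 33 = 399)
a(-44)/(((s(1) - 22)*23)) + h/(-41869) = (-8*(-44))/(((-⅙*1³ - 22)*23)) + 399/(-41869) = 352/(((-⅙*1 - 22)*23)) + 399*(-1/41869) = 352/(((-⅙ - 22)*23)) - 399/41869 = 352/((-133/6*23)) - 399/41869 = 352/(-3059/6) - 399/41869 = 352*(-6/3059) - 399/41869 = -2112/3059 - 399/41869 = -89647869/128077271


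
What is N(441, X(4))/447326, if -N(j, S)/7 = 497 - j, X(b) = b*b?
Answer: -196/223663 ≈ -0.00087632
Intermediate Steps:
X(b) = b**2
N(j, S) = -3479 + 7*j (N(j, S) = -7*(497 - j) = -3479 + 7*j)
N(441, X(4))/447326 = (-3479 + 7*441)/447326 = (-3479 + 3087)*(1/447326) = -392*1/447326 = -196/223663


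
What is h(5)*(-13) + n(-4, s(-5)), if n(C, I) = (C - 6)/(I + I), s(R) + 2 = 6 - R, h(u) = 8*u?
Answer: -4685/9 ≈ -520.56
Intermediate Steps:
s(R) = 4 - R (s(R) = -2 + (6 - R) = 4 - R)
n(C, I) = (-6 + C)/(2*I) (n(C, I) = (-6 + C)/((2*I)) = (-6 + C)*(1/(2*I)) = (-6 + C)/(2*I))
h(5)*(-13) + n(-4, s(-5)) = (8*5)*(-13) + (-6 - 4)/(2*(4 - 1*(-5))) = 40*(-13) + (½)*(-10)/(4 + 5) = -520 + (½)*(-10)/9 = -520 + (½)*(⅑)*(-10) = -520 - 5/9 = -4685/9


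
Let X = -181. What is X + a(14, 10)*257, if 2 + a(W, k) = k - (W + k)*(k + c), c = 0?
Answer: -59805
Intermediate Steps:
a(W, k) = -2 + k - k*(W + k) (a(W, k) = -2 + (k - (W + k)*(k + 0)) = -2 + (k - (W + k)*k) = -2 + (k - k*(W + k)) = -2 + k - k*(W + k))
X + a(14, 10)*257 = -181 + (-2 + 10 - 1*10**2 - 1*14*10)*257 = -181 + (-2 + 10 - 1*100 - 140)*257 = -181 + (-2 + 10 - 100 - 140)*257 = -181 - 232*257 = -181 - 59624 = -59805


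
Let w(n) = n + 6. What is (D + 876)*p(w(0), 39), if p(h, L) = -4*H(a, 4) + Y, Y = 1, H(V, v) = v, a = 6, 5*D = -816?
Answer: -10692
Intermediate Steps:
D = -816/5 (D = (⅕)*(-816) = -816/5 ≈ -163.20)
w(n) = 6 + n
p(h, L) = -15 (p(h, L) = -4*4 + 1 = -16 + 1 = -15)
(D + 876)*p(w(0), 39) = (-816/5 + 876)*(-15) = (3564/5)*(-15) = -10692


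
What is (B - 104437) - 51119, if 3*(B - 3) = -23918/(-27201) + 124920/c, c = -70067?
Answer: -889403594844167/5717677401 ≈ -1.5555e+5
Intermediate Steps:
B = 15430945789/5717677401 (B = 3 + (-23918/(-27201) + 124920/(-70067))/3 = 3 + (-23918*(-1/27201) + 124920*(-1/70067))/3 = 3 + (23918/27201 - 124920/70067)/3 = 3 + (1/3)*(-1722086414/1905892467) = 3 - 1722086414/5717677401 = 15430945789/5717677401 ≈ 2.6988)
(B - 104437) - 51119 = (15430945789/5717677401 - 104437) - 51119 = -597121643782448/5717677401 - 51119 = -889403594844167/5717677401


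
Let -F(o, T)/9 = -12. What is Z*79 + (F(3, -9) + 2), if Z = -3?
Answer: -127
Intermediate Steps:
F(o, T) = 108 (F(o, T) = -9*(-12) = 108)
Z*79 + (F(3, -9) + 2) = -3*79 + (108 + 2) = -237 + 110 = -127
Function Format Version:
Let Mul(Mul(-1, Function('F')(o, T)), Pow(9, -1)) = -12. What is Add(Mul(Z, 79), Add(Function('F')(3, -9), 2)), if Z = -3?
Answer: -127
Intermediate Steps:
Function('F')(o, T) = 108 (Function('F')(o, T) = Mul(-9, -12) = 108)
Add(Mul(Z, 79), Add(Function('F')(3, -9), 2)) = Add(Mul(-3, 79), Add(108, 2)) = Add(-237, 110) = -127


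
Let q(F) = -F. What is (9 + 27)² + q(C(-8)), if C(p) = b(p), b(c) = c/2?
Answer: 1300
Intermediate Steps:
b(c) = c/2 (b(c) = c*(½) = c/2)
C(p) = p/2
(9 + 27)² + q(C(-8)) = (9 + 27)² - (-8)/2 = 36² - 1*(-4) = 1296 + 4 = 1300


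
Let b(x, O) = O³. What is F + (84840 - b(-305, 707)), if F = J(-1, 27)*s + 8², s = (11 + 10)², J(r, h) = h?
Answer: -353296432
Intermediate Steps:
s = 441 (s = 21² = 441)
F = 11971 (F = 27*441 + 8² = 11907 + 64 = 11971)
F + (84840 - b(-305, 707)) = 11971 + (84840 - 1*707³) = 11971 + (84840 - 1*353393243) = 11971 + (84840 - 353393243) = 11971 - 353308403 = -353296432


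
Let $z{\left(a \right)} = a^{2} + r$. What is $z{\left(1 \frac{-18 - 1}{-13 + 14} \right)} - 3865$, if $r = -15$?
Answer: $-3519$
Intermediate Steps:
$z{\left(a \right)} = -15 + a^{2}$ ($z{\left(a \right)} = a^{2} - 15 = -15 + a^{2}$)
$z{\left(1 \frac{-18 - 1}{-13 + 14} \right)} - 3865 = \left(-15 + \left(1 \frac{-18 - 1}{-13 + 14}\right)^{2}\right) - 3865 = \left(-15 + \left(1 \left(- \frac{19}{1}\right)\right)^{2}\right) - 3865 = \left(-15 + \left(1 \left(\left(-19\right) 1\right)\right)^{2}\right) - 3865 = \left(-15 + \left(1 \left(-19\right)\right)^{2}\right) - 3865 = \left(-15 + \left(-19\right)^{2}\right) - 3865 = \left(-15 + 361\right) - 3865 = 346 - 3865 = -3519$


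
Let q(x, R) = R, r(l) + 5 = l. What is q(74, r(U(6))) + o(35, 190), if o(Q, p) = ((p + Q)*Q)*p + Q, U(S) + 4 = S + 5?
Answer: 1496287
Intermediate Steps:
U(S) = 1 + S (U(S) = -4 + (S + 5) = -4 + (5 + S) = 1 + S)
r(l) = -5 + l
o(Q, p) = Q + Q*p*(Q + p) (o(Q, p) = ((Q + p)*Q)*p + Q = (Q*(Q + p))*p + Q = Q*p*(Q + p) + Q = Q + Q*p*(Q + p))
q(74, r(U(6))) + o(35, 190) = (-5 + (1 + 6)) + 35*(1 + 190**2 + 35*190) = (-5 + 7) + 35*(1 + 36100 + 6650) = 2 + 35*42751 = 2 + 1496285 = 1496287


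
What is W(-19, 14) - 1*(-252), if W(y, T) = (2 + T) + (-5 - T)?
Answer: 249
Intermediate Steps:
W(y, T) = -3
W(-19, 14) - 1*(-252) = -3 - 1*(-252) = -3 + 252 = 249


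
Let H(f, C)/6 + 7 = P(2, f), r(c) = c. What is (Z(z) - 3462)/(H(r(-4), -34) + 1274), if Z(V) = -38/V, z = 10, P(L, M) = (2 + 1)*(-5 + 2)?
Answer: -559/190 ≈ -2.9421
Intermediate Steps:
P(L, M) = -9 (P(L, M) = 3*(-3) = -9)
H(f, C) = -96 (H(f, C) = -42 + 6*(-9) = -42 - 54 = -96)
(Z(z) - 3462)/(H(r(-4), -34) + 1274) = (-38/10 - 3462)/(-96 + 1274) = (-38*⅒ - 3462)/1178 = (-19/5 - 3462)*(1/1178) = -17329/5*1/1178 = -559/190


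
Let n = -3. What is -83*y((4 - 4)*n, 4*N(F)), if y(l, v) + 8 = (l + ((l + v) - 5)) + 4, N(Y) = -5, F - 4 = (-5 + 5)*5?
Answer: 2407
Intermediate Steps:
F = 4 (F = 4 + (-5 + 5)*5 = 4 + 0*5 = 4 + 0 = 4)
y(l, v) = -9 + v + 2*l (y(l, v) = -8 + ((l + ((l + v) - 5)) + 4) = -8 + ((l + (-5 + l + v)) + 4) = -8 + ((-5 + v + 2*l) + 4) = -8 + (-1 + v + 2*l) = -9 + v + 2*l)
-83*y((4 - 4)*n, 4*N(F)) = -83*(-9 + 4*(-5) + 2*((4 - 4)*(-3))) = -83*(-9 - 20 + 2*(0*(-3))) = -83*(-9 - 20 + 2*0) = -83*(-9 - 20 + 0) = -83*(-29) = 2407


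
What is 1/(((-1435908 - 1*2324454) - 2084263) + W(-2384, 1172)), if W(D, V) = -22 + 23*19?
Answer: -1/5844210 ≈ -1.7111e-7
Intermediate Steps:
W(D, V) = 415 (W(D, V) = -22 + 437 = 415)
1/(((-1435908 - 1*2324454) - 2084263) + W(-2384, 1172)) = 1/(((-1435908 - 1*2324454) - 2084263) + 415) = 1/(((-1435908 - 2324454) - 2084263) + 415) = 1/((-3760362 - 2084263) + 415) = 1/(-5844625 + 415) = 1/(-5844210) = -1/5844210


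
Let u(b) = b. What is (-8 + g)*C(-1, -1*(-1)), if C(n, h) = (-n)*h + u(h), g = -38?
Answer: -92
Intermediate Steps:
C(n, h) = h - h*n (C(n, h) = (-n)*h + h = -h*n + h = h - h*n)
(-8 + g)*C(-1, -1*(-1)) = (-8 - 38)*((-1*(-1))*(1 - 1*(-1))) = -46*(1 + 1) = -46*2 = -92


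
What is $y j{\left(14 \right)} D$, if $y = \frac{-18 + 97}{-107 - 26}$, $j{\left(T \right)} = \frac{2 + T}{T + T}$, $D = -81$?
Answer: $\frac{25596}{931} \approx 27.493$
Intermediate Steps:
$j{\left(T \right)} = \frac{2 + T}{2 T}$
$y = - \frac{79}{133}$ ($y = \frac{79}{-133} = 79 \left(- \frac{1}{133}\right) = - \frac{79}{133} \approx -0.59398$)
$y j{\left(14 \right)} D = - \frac{79 \frac{2 + 14}{2 \cdot 14}}{133} \left(-81\right) = - \frac{79 \cdot \frac{1}{2} \cdot \frac{1}{14} \cdot 16}{133} \left(-81\right) = \left(- \frac{79}{133}\right) \frac{4}{7} \left(-81\right) = \left(- \frac{316}{931}\right) \left(-81\right) = \frac{25596}{931}$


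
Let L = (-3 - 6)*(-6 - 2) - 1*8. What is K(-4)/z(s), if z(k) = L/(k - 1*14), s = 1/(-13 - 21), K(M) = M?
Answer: 477/544 ≈ 0.87684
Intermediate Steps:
L = 64 (L = -9*(-8) - 8 = 72 - 8 = 64)
s = -1/34 (s = 1/(-34) = -1/34 ≈ -0.029412)
z(k) = 64/(-14 + k) (z(k) = 64/(k - 1*14) = 64/(k - 14) = 64/(-14 + k))
K(-4)/z(s) = -4/(64/(-14 - 1/34)) = -4/(64/(-477/34)) = -4/(64*(-34/477)) = -4/(-2176/477) = -4*(-477/2176) = 477/544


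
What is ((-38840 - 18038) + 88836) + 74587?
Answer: 106545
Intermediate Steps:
((-38840 - 18038) + 88836) + 74587 = (-56878 + 88836) + 74587 = 31958 + 74587 = 106545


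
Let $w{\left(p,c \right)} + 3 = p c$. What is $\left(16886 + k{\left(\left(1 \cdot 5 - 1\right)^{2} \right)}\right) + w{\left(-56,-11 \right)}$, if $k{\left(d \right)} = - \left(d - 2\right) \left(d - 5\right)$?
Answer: $17345$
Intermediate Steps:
$w{\left(p,c \right)} = -3 + c p$ ($w{\left(p,c \right)} = -3 + p c = -3 + c p$)
$k{\left(d \right)} = - \left(-5 + d\right) \left(-2 + d\right)$ ($k{\left(d \right)} = - \left(-2 + d\right) \left(-5 + d\right) = - \left(-5 + d\right) \left(-2 + d\right)$)
$\left(16886 + k{\left(\left(1 \cdot 5 - 1\right)^{2} \right)}\right) + w{\left(-56,-11 \right)} = \left(16886 - \left(10 + \left(\left(1 \cdot 5 - 1\right)^{2}\right)^{2} - 7 \left(1 \cdot 5 - 1\right)^{2}\right)\right) - -613 = \left(16886 - \left(10 + \left(\left(5 - 1\right)^{2}\right)^{2} - 7 \left(5 - 1\right)^{2}\right)\right) + \left(-3 + 616\right) = \left(16886 - \left(10 - 112 + \left(4^{2}\right)^{2}\right)\right) + 613 = \left(16886 - 154\right) + 613 = 16732 + 613 = 17345$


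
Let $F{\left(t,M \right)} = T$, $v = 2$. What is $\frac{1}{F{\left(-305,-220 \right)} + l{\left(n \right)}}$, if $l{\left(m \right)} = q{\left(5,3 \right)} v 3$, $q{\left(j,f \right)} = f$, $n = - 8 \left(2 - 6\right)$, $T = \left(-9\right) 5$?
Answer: $- \frac{1}{27} \approx -0.037037$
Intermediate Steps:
$T = -45$
$F{\left(t,M \right)} = -45$
$n = 32$ ($n = \left(-8\right) \left(-4\right) = 32$)
$l{\left(m \right)} = 18$ ($l{\left(m \right)} = 3 \cdot 2 \cdot 3 = 6 \cdot 3 = 18$)
$\frac{1}{F{\left(-305,-220 \right)} + l{\left(n \right)}} = \frac{1}{-45 + 18} = \frac{1}{-27} = - \frac{1}{27}$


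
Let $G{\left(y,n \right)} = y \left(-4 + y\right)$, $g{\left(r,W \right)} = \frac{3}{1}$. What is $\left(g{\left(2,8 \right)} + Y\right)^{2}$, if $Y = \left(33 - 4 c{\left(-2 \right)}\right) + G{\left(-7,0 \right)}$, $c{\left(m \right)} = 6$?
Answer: $7921$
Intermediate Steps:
$g{\left(r,W \right)} = 3$ ($g{\left(r,W \right)} = 3 \cdot 1 = 3$)
$Y = 86$ ($Y = \left(33 - 24\right) - 7 \left(-4 - 7\right) = \left(33 - 24\right) - -77 = 9 + 77 = 86$)
$\left(g{\left(2,8 \right)} + Y\right)^{2} = \left(3 + 86\right)^{2} = 89^{2} = 7921$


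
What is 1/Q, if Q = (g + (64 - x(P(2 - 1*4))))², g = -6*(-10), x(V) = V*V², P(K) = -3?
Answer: 1/22801 ≈ 4.3858e-5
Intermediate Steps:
x(V) = V³
g = 60
Q = 22801 (Q = (60 + (64 - 1*(-3)³))² = (60 + (64 - 1*(-27)))² = (60 + (64 + 27))² = (60 + 91)² = 151² = 22801)
1/Q = 1/22801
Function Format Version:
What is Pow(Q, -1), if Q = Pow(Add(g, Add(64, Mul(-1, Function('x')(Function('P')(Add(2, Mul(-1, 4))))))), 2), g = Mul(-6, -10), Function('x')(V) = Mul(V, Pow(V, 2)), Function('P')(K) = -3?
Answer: Rational(1, 22801) ≈ 4.3858e-5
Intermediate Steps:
Function('x')(V) = Pow(V, 3)
g = 60
Q = 22801 (Q = Pow(Add(60, Add(64, Mul(-1, Pow(-3, 3)))), 2) = Pow(Add(60, Add(64, Mul(-1, -27))), 2) = Pow(Add(60, Add(64, 27)), 2) = Pow(Add(60, 91), 2) = Pow(151, 2) = 22801)
Pow(Q, -1) = Pow(22801, -1) = Rational(1, 22801)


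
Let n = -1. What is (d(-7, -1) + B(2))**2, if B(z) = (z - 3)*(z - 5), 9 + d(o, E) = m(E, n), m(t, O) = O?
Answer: 49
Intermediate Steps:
d(o, E) = -10 (d(o, E) = -9 - 1 = -10)
B(z) = (-5 + z)*(-3 + z) (B(z) = (-3 + z)*(-5 + z) = (-5 + z)*(-3 + z))
(d(-7, -1) + B(2))**2 = (-10 + (15 + 2**2 - 8*2))**2 = (-10 + (15 + 4 - 16))**2 = (-10 + 3)**2 = (-7)**2 = 49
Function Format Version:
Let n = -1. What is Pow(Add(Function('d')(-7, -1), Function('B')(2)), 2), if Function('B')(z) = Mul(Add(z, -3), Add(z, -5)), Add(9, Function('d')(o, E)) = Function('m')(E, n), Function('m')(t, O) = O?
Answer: 49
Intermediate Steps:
Function('d')(o, E) = -10 (Function('d')(o, E) = Add(-9, -1) = -10)
Function('B')(z) = Mul(Add(-5, z), Add(-3, z)) (Function('B')(z) = Mul(Add(-3, z), Add(-5, z)) = Mul(Add(-5, z), Add(-3, z)))
Pow(Add(Function('d')(-7, -1), Function('B')(2)), 2) = Pow(Add(-10, Add(15, Pow(2, 2), Mul(-8, 2))), 2) = Pow(Add(-10, Add(15, 4, -16)), 2) = Pow(Add(-10, 3), 2) = Pow(-7, 2) = 49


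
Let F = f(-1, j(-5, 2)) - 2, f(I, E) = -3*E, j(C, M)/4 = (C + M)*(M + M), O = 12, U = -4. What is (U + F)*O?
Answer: 1656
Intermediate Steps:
j(C, M) = 8*M*(C + M) (j(C, M) = 4*((C + M)*(M + M)) = 4*((C + M)*(2*M)) = 4*(2*M*(C + M)) = 8*M*(C + M))
F = 142 (F = -24*2*(-5 + 2) - 2 = -24*2*(-3) - 2 = -3*(-48) - 2 = 144 - 2 = 142)
(U + F)*O = (-4 + 142)*12 = 138*12 = 1656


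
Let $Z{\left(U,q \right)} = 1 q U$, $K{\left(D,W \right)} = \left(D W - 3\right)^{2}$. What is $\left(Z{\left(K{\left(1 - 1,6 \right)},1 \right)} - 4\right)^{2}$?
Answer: $25$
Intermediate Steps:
$K{\left(D,W \right)} = \left(-3 + D W\right)^{2}$
$Z{\left(U,q \right)} = U q$ ($Z{\left(U,q \right)} = q U = U q$)
$\left(Z{\left(K{\left(1 - 1,6 \right)},1 \right)} - 4\right)^{2} = \left(\left(-3 + \left(1 - 1\right) 6\right)^{2} \cdot 1 - 4\right)^{2} = \left(\left(-3 + 0 \cdot 6\right)^{2} \cdot 1 - 4\right)^{2} = \left(\left(-3 + 0\right)^{2} \cdot 1 - 4\right)^{2} = \left(\left(-3\right)^{2} \cdot 1 - 4\right)^{2} = \left(9 \cdot 1 - 4\right)^{2} = \left(9 - 4\right)^{2} = 5^{2} = 25$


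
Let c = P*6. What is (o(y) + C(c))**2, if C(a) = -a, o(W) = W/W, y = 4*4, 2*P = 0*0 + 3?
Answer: 64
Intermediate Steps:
P = 3/2 (P = (0*0 + 3)/2 = (0 + 3)/2 = (1/2)*3 = 3/2 ≈ 1.5000)
y = 16
c = 9 (c = (3/2)*6 = 9)
o(W) = 1
(o(y) + C(c))**2 = (1 - 1*9)**2 = (1 - 9)**2 = (-8)**2 = 64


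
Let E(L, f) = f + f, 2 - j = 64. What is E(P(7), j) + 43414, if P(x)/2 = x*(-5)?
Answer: 43290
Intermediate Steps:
j = -62 (j = 2 - 1*64 = 2 - 64 = -62)
P(x) = -10*x (P(x) = 2*(x*(-5)) = 2*(-5*x) = -10*x)
E(L, f) = 2*f
E(P(7), j) + 43414 = 2*(-62) + 43414 = -124 + 43414 = 43290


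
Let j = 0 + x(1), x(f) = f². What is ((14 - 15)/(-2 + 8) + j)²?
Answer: 25/36 ≈ 0.69444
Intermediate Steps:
j = 1 (j = 0 + 1² = 0 + 1 = 1)
((14 - 15)/(-2 + 8) + j)² = ((14 - 15)/(-2 + 8) + 1)² = (-1/6 + 1)² = (-1*⅙ + 1)² = (-⅙ + 1)² = (⅚)² = 25/36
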